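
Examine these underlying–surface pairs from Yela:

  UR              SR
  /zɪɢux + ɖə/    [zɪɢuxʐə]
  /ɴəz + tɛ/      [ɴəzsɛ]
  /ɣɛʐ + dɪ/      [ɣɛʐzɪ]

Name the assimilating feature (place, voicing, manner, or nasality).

manner

Comparing underlying and surface forms, /ɖ/ → [ʐ] is the alternation; the neighbouring /x/ is constant.
The change stop → fricative matches the manner of the preceding /x/, identifying this as manner assimilation.
Checking the remaining alternations: /t/ → [s] after /z/ (stop → fricative, matching a fricative); /d/ → [z] after /ʐ/ (stop → fricative, matching a fricative) — only manner changes, and always toward the preceding segment.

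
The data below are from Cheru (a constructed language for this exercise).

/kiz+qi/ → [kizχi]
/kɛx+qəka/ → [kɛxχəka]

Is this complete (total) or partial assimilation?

The segment that alternates is /q/, which surfaces as [χ] when adjacent to /z/.
/q/ is a stop while /z/ is a fricative; the output [χ] is a fricative, matching the trigger — so the feature that spreads is manner.
Place and voice are unchanged, so the assimilation is partial, not total.
The same holds elsewhere in the data: /q/ → [χ] after /x/ (stop → fricative, matching a fricative) — only manner changes, and always toward the preceding segment.

partial assimilation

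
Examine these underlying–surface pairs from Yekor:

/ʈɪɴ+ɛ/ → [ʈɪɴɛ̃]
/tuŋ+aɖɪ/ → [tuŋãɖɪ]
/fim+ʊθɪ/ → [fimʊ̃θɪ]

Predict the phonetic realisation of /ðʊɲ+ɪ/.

[ðʊɲɪ̃]

The data show progressive nasality assimilation (vowel nasalisation): /ɛ/ → [ɛ̃] after /ɴ/; /a/ → [ã] after /ŋ/; /ʊ/ → [ʊ̃] after /m/ — a vowel is nasalised by an immediately preceding nasal consonant.
The vowel /ɪ/ is adjacent to the preceding nasal /ɲ/, so it acquires [+nasal] and surfaces as [ɪ̃].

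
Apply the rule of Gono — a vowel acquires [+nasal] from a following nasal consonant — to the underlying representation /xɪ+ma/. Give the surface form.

The vowel /ɪ/ is adjacent to the following nasal /m/, so it acquires [+nasal] and surfaces as [ɪ̃].

[xɪ̃ma]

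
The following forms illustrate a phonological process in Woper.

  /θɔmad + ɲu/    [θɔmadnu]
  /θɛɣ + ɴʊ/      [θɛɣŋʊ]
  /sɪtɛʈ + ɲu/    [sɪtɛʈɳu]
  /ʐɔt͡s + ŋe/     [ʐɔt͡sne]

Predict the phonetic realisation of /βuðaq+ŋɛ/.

[βuðaqɴɛ]

The data show progressive place assimilation: /ɲ/ → [n] after /d/; /ɴ/ → [ŋ] after /ɣ/; /ɲ/ → [ɳ] after /ʈ/; /ŋ/ → [n] after /t͡s/. In each pair only place changes, matching the preceding consonant, while manner and voice stay constant.
The rule targets /ŋ/ (voiced velar nasal), which sits after the trigger /q/ (uvular).
A voiced uvular nasal is [ɴ], so the surface segment is [ɴ].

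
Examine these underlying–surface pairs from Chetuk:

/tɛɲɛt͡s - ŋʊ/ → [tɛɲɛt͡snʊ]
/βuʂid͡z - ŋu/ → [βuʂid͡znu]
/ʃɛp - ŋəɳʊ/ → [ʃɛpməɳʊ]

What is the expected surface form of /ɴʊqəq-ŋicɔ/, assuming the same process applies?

[ɴʊqəqɴicɔ]

The data show progressive place assimilation: /ŋ/ → [n] after /t͡s/; /ŋ/ → [n] after /d͡z/; /ŋ/ → [m] after /p/. In each pair only place changes, matching the preceding consonant, while manner and voice stay constant.
The rule targets /ŋ/ (voiced velar nasal), which sits after the trigger /q/ (uvular).
Changing only its place to uvular gives [ɴ] — the voiced uvular nasal.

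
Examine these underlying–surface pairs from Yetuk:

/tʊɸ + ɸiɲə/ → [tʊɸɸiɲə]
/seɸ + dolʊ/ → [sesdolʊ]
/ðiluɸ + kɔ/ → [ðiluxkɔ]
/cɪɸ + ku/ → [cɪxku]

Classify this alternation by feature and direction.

regressive place assimilation

Comparing underlying and surface forms, /ɸ/ → [s] is the alternation; the neighbouring /d/ is constant.
/ɸ/ is bilabial while /d/ is alveolar; the output [s] is alveolar, matching the trigger — so the feature that spreads is place.
Manner and voice are unchanged, so the assimilation is partial, not total.
The other alternating form patterns the same way: /ɸ/ → [x] before /k/ (bilabial → velar, matching velar) — only place changes, and always toward the following segment.
Nothing changes in [tʊɸɸiɲə]: there the adjacent consonants already agree in place (/ɸ/ and /ɸ/ are both bilabial), so this form is consistent with the same rule.
Since the segment that changes precedes the conditioning segment, the assimilation is regressive.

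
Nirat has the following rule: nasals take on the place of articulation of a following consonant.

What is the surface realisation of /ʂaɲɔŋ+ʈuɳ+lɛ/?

The rule targets /ŋ/ (voiced velar nasal), which sits before the trigger /ʈ/ (retroflex).
The voiced retroflex nasal is [ɳ], so /ŋ/ → [ɳ].
At the second juncture, /ɳ/ likewise becomes [n] adjacent to /l/.

[ʂaɲɔɳʈunlɛ]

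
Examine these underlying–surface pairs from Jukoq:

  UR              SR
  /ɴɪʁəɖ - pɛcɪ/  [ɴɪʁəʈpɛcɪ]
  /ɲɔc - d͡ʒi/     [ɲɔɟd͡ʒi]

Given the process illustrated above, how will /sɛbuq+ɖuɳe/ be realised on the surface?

[sɛbuɢɖuɳe]

The data show regressive voicing assimilation: /ɖ/ → [ʈ] before /p/; /c/ → [ɟ] before /d͡ʒ/. In each pair only voicing changes, matching the following consonant, while place and manner stay constant.
The rule targets /q/ (voiceless uvular stop), which sits before the trigger /ɖ/ (voiced).
A voiced uvular stop is [ɢ], so the surface segment is [ɢ].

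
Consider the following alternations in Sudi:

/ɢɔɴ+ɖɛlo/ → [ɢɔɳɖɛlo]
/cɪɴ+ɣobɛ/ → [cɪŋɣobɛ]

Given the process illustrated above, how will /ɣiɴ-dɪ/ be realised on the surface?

[ɣindɪ]

The data show regressive place assimilation: /ɴ/ → [ɳ] before /ɖ/; /ɴ/ → [ŋ] before /ɣ/. In each pair only place changes, matching the following consonant, while manner and voice stay constant.
/ɴ/ is a voiced uvular nasal. The following trigger /d/ is alveolar, so /ɴ/ must become alveolar as well.
The voiced alveolar nasal is [n], so /ɴ/ → [n].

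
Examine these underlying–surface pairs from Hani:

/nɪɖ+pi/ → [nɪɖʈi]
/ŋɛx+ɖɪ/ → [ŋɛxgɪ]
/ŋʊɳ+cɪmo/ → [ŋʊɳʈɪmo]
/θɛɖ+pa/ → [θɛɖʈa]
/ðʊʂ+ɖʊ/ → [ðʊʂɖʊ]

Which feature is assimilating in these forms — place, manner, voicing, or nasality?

place

Comparing underlying and surface forms, /p/ → [ʈ] is the alternation; the neighbouring /ɖ/ is constant.
The change bilabial → retroflex matches the place of the preceding /ɖ/, identifying this as place assimilation.
Checking the remaining alternations: /ɖ/ → [g] after /x/ (retroflex → velar, matching velar); /c/ → [ʈ] after /ɳ/ (palatal → retroflex, matching retroflex) — only place changes, and always toward the preceding segment.
Nothing changes in [ðʊʂɖʊ]: there the adjacent consonants already agree in place (/ɖ/ and /ʂ/ are both retroflex), so this form is consistent with the same rule.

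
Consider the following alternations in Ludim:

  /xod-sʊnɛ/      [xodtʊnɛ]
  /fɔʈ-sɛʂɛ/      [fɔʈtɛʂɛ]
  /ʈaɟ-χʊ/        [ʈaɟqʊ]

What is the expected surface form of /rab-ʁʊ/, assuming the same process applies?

The data show progressive manner assimilation: /s/ → [t] after /d/; /s/ → [t] after /ʈ/; /χ/ → [q] after /ɟ/. In each pair only manner changes, matching the preceding consonant, while place and voice stay constant.
/ʁ/ is a voiced uvular fricative. The preceding trigger /b/ is a stop, so /ʁ/ must become a stop as well.
A voiced uvular stop is [ɢ], so the surface segment is [ɢ].

[rabɢʊ]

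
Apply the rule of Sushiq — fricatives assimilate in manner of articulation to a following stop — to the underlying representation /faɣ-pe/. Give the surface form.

The rule targets /ɣ/ (voiced velar fricative), which sits before the trigger /p/ (stop).
Changing only its manner to stop gives [g] — the voiced velar stop.

[fagpe]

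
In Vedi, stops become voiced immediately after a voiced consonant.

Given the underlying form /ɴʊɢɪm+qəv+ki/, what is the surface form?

[ɴʊɢɪmɢəvgi]

/q/ is a voiceless uvular stop. The preceding trigger /m/ is voiced, so /q/ must become voiced as well.
A voiced uvular stop is [ɢ], so the surface segment is [ɢ].
The same rule applies at the second boundary: /k/ → [g] next to /v/.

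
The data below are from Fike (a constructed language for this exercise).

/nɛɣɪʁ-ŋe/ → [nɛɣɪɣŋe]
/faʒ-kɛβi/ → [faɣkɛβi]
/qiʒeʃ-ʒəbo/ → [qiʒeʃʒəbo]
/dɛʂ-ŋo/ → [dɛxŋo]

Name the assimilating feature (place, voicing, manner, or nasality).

The segment that alternates is /ʁ/, which surfaces as [ɣ] when adjacent to /ŋ/.
The change uvular → velar matches the place of the following /ŋ/, identifying this as place assimilation.
Checking the remaining alternations: /ʒ/ → [ɣ] before /k/ (postalveolar → velar, matching velar); /ʂ/ → [x] before /ŋ/ (retroflex → velar, matching velar) — only place changes, and always toward the following segment.
Nothing changes in [qiʒeʃʒəbo]: there the adjacent consonants already agree in place (/ʃ/ and /ʒ/ are both postalveolar), so this form is consistent with the same rule.

place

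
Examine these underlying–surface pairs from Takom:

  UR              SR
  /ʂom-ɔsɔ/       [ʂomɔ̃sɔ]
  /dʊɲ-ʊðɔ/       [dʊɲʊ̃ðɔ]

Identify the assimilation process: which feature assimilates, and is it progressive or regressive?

progressive nasality assimilation (vowel nasalisation)

The vowel /ɔ/ surfaces as nasalised [ɔ̃] next to the preceding nasal /m/ — it has acquired the [+nasal] feature of its neighbour.
The other form shows the same pattern: /ʊ/ → [ʊ̃] after /ɲ/ — each time a vowel is nasalised next to a preceding nasal.
Because the conditioning nasal is to the left of the vowel that changes, the process is progressive (perseverative).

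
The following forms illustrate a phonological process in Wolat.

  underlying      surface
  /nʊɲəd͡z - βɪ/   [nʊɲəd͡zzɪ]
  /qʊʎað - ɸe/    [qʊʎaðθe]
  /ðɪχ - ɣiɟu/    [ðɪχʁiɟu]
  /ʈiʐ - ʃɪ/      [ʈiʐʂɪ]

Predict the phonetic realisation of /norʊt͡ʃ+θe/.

The data show progressive place assimilation: /β/ → [z] after /d͡z/; /ɸ/ → [θ] after /ð/; /ɣ/ → [ʁ] after /χ/; /ʃ/ → [ʂ] after /ʐ/. In each pair only place changes, matching the preceding consonant, while manner and voice stay constant.
/θ/ is a voiceless dental fricative. The preceding trigger /t͡ʃ/ is postalveolar, so /θ/ must become postalveolar as well.
Changing only its place to postalveolar gives [ʃ] — the voiceless postalveolar fricative.

[norʊt͡ʃʃe]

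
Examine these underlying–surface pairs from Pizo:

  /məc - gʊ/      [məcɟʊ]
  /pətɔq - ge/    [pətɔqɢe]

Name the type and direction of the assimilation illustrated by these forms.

The segment that alternates is /g/, which surfaces as [ɟ] when adjacent to /c/.
The change velar → palatal matches the place of the preceding /c/, identifying this as place assimilation.
Manner and voice are unchanged, so the assimilation is partial, not total.
The same holds elsewhere in the data: /g/ → [ɢ] after /q/ (velar → uvular, matching uvular) — only place changes, and always toward the preceding segment.
Since the segment that changes follows the conditioning segment, the assimilation is progressive.

progressive place assimilation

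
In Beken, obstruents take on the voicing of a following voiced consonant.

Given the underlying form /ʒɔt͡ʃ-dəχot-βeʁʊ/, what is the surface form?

[ʒɔd͡ʒdəχodβeʁʊ]

/t͡ʃ/ is a voiceless postalveolar affricate. The following trigger /d/ is voiced, so /t͡ʃ/ must become voiced as well.
The voiced postalveolar affricate is [d͡ʒ], so /t͡ʃ/ → [d͡ʒ].
The same rule applies at the second boundary: /t/ → [d] next to /β/.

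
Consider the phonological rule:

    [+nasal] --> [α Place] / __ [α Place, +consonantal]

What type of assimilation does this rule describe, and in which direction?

regressive place assimilation

The shared variable α links the value of the place features (abbreviated [Place]) on the target to the same value on the neighbouring segment, so place is the feature that assimilates.
The conditioning segment sits to the right of the focus bar, meaning the trigger follows the segment that changes — regressive assimilation.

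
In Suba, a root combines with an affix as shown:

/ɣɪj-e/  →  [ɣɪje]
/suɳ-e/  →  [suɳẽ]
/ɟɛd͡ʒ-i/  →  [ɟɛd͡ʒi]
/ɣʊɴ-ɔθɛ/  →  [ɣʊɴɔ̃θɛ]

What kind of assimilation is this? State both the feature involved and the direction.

progressive nasality assimilation (vowel nasalisation)

The vowel /e/ surfaces as nasalised [ẽ] next to the preceding nasal /ɳ/ — it has acquired the [+nasal] feature of its neighbour.
The other form shows the same pattern: /ɔ/ → [ɔ̃] after /ɴ/ — each time a vowel is nasalised next to a preceding nasal.
No change occurs in [ɣɪje], [ɟɛd͡ʒi] because the vowel at the boundary is adjacent to an oral consonant, not a nasal (/e/ next to /j/; /i/ next to /d͡ʒ/).
Because the conditioning nasal is to the left of the vowel that changes, the process is progressive (perseverative).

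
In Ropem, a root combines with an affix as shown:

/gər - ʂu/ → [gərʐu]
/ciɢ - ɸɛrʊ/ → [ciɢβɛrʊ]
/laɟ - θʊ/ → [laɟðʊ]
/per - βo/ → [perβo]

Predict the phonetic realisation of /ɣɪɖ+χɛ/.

[ɣɪɖʁɛ]

The data show progressive voicing assimilation: /ʂ/ → [ʐ] after /r/; /ɸ/ → [β] after /ɢ/; /θ/ → [ð] after /ɟ/. In each pair only voicing changes, matching the preceding consonant, while place and manner stay constant.
No alternation appears in [perβo]: there the adjacent consonants already agree in voicing (/β/ and /r/ are both voiced), so this form is consistent with the same rule.
/χ/ is a voiceless uvular fricative. The preceding trigger /ɖ/ is voiced, so /χ/ must become voiced as well.
Changing only its voicing to voiced gives [ʁ] — the voiced uvular fricative.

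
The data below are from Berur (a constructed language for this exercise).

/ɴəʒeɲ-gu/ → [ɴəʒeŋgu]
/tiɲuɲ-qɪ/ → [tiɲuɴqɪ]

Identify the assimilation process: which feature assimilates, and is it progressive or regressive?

The segment that alternates is /ɲ/, which surfaces as [ŋ] when adjacent to /g/.
/ɲ/ is palatal while /g/ is velar; the output [ŋ] is velar, matching the trigger — so the feature that spreads is place.
Manner and voice are unchanged, so the assimilation is partial, not total.
Checking the remaining alternation: /ɲ/ → [ɴ] before /q/ (palatal → uvular, matching uvular) — only place changes, and always toward the following segment.
The trigger is the following segment, so the direction is regressive (anticipatory).

regressive place assimilation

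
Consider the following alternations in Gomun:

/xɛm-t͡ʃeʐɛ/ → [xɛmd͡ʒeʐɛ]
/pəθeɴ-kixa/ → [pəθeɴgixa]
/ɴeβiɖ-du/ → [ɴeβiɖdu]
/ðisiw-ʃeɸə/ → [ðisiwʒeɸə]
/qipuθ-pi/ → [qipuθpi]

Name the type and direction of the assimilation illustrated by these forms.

progressive voicing assimilation

Comparing underlying and surface forms, /t͡ʃ/ → [d͡ʒ] is the alternation; the neighbouring /m/ is constant.
The change voiceless → voiced matches the voicing of the preceding /m/, identifying this as voicing assimilation.
Place and manner are unchanged, so the assimilation is partial, not total.
Checking the remaining alternations: /k/ → [g] after /ɴ/ (voiceless → voiced, matching voiced); /ʃ/ → [ʒ] after /w/ (voiceless → voiced, matching voiced) — only voicing changes, and always toward the preceding segment.
Nothing changes in [ɴeβiɖdu], [qipuθpi]: there the adjacent consonants already agree in voicing (/d/ and /ɖ/ are both voiced; /p/ and /θ/ are both voiceless), so these forms are consistent with the same rule.
The trigger is the preceding segment, so the direction is progressive (perseverative).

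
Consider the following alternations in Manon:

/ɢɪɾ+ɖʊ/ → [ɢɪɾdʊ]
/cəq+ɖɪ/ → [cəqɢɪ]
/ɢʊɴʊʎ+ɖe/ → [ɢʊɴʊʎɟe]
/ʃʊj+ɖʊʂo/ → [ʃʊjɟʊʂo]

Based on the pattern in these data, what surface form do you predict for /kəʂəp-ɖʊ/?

[kəʂəpbʊ]

The data show progressive place assimilation: /ɖ/ → [d] after /ɾ/; /ɖ/ → [ɢ] after /q/; /ɖ/ → [ɟ] after /ʎ/; /ɖ/ → [ɟ] after /j/. In each pair only place changes, matching the preceding consonant, while manner and voice stay constant.
The rule targets /ɖ/ (voiced retroflex stop), which sits after the trigger /p/ (bilabial).
A voiced bilabial stop is [b], so the surface segment is [b].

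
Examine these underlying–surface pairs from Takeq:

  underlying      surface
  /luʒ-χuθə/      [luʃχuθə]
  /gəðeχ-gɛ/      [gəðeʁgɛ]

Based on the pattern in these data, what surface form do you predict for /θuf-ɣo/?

[θuvɣo]

The data show regressive voicing assimilation: /ʒ/ → [ʃ] before /χ/; /χ/ → [ʁ] before /g/. In each pair only voicing changes, matching the following consonant, while place and manner stay constant.
/f/ is a voiceless labiodental fricative. The following trigger /ɣ/ is voiced, so /f/ must become voiced as well.
The voiced labiodental fricative is [v], so /f/ → [v].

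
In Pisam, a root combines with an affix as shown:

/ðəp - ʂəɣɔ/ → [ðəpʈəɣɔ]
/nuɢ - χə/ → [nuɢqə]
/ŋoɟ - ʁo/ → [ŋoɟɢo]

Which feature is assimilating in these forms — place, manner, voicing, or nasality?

manner

Comparing underlying and surface forms, /ʂ/ → [ʈ] is the alternation; the neighbouring /p/ is constant.
/ʂ/ is a fricative while /p/ is a stop; the output [ʈ] is a stop, matching the trigger — so the feature that spreads is manner.
The same holds elsewhere in the data: /χ/ → [q] after /ɢ/ (fricative → stop, matching a stop); /ʁ/ → [ɢ] after /ɟ/ (fricative → stop, matching a stop) — only manner changes, and always toward the preceding segment.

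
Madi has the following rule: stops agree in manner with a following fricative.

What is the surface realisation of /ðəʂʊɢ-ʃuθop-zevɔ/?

The rule targets /ɢ/ (voiced uvular stop), which sits before the trigger /ʃ/ (fricative).
Changing only its manner to fricative gives [ʁ] — the voiced uvular fricative.
The same rule applies at the second boundary: /p/ → [ɸ] next to /z/.

[ðəʂʊʁʃuθoɸzevɔ]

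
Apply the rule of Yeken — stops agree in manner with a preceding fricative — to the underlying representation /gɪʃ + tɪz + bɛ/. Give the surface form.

The rule targets /t/ (voiceless alveolar stop), which sits after the trigger /ʃ/ (fricative).
The voiceless alveolar fricative is [s], so /t/ → [s].
The same rule applies at the second boundary: /b/ → [β] next to /z/.

[gɪʃsɪzβɛ]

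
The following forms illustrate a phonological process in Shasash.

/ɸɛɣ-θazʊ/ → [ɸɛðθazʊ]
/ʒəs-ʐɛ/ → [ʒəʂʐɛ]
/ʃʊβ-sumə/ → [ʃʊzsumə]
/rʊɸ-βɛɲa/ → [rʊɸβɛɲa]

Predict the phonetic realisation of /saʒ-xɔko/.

The data show regressive place assimilation: /ɣ/ → [ð] before /θ/; /s/ → [ʂ] before /ʐ/; /β/ → [z] before /s/. In each pair only place changes, matching the following consonant, while manner and voice stay constant.
Nothing changes in [rʊɸβɛɲa]: there the adjacent consonants already agree in place (/ɸ/ and /β/ are both bilabial), so this form is consistent with the same rule.
/ʒ/ is a voiced postalveolar fricative. The following trigger /x/ is velar, so /ʒ/ must become velar as well.
Changing only its place to velar gives [ɣ] — the voiced velar fricative.

[saɣxɔko]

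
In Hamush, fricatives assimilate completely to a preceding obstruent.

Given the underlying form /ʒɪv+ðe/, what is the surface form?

/ð/ is the segment targeted by the rule; it sits immediately after /v/, so it assimilates completely and surfaces as [v].

[ʒɪvve]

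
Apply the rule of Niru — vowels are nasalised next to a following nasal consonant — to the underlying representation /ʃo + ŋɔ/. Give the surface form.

[ʃõŋɔ]

/o/ sits next to the nasal /ŋ/ and is therefore nasalised to [õ].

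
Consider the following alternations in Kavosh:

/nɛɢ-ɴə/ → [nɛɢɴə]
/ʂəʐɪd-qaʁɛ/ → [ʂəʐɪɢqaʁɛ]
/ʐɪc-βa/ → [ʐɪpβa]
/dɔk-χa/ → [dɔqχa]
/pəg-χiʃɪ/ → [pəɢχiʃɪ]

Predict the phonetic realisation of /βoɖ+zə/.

[βodzə]

The data show regressive place assimilation: /d/ → [ɢ] before /q/; /c/ → [p] before /β/; /k/ → [q] before /χ/; /g/ → [ɢ] before /χ/. In each pair only place changes, matching the following consonant, while manner and voice stay constant.
Nothing changes in [nɛɢɴə]: there the adjacent consonants already agree in place (/ɢ/ and /ɴ/ are both uvular), so this form is consistent with the same rule.
The rule targets /ɖ/ (voiced retroflex stop), which sits before the trigger /z/ (alveolar).
A voiced alveolar stop is [d], so the surface segment is [d].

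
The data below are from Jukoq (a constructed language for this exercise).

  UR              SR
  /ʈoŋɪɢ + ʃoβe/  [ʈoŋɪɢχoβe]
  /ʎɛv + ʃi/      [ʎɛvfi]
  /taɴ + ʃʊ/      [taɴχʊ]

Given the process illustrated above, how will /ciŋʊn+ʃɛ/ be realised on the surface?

[ciŋʊnsɛ]

The data show progressive place assimilation: /ʃ/ → [χ] after /ɢ/; /ʃ/ → [f] after /v/; /ʃ/ → [χ] after /ɴ/. In each pair only place changes, matching the preceding consonant, while manner and voice stay constant.
/ʃ/ is a voiceless postalveolar fricative. The preceding trigger /n/ is alveolar, so /ʃ/ must become alveolar as well.
The voiceless alveolar fricative is [s], so /ʃ/ → [s].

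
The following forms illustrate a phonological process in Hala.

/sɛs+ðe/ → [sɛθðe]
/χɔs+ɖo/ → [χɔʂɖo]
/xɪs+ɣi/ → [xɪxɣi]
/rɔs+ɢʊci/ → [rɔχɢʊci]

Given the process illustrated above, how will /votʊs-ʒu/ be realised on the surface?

[votʊʃʒu]

The data show regressive place assimilation: /s/ → [θ] before /ð/; /s/ → [ʂ] before /ɖ/; /s/ → [x] before /ɣ/; /s/ → [χ] before /ɢ/. In each pair only place changes, matching the following consonant, while manner and voice stay constant.
The rule targets /s/ (voiceless alveolar fricative), which sits before the trigger /ʒ/ (postalveolar).
The voiceless postalveolar fricative is [ʃ], so /s/ → [ʃ].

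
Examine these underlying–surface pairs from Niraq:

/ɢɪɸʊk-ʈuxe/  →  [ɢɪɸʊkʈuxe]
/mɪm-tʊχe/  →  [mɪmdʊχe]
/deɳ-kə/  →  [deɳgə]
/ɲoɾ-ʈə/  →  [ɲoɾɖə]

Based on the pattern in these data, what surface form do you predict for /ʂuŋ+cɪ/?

[ʂuŋɟɪ]

The data show progressive voicing assimilation: /t/ → [d] after /m/; /k/ → [g] after /ɳ/; /ʈ/ → [ɖ] after /ɾ/. In each pair only voicing changes, matching the preceding consonant, while place and manner stay constant.
No alternation appears in [ɢɪɸʊkʈuxe]: there the adjacent consonants already agree in voicing (/ʈ/ and /k/ are both voiceless), so this form is consistent with the same rule.
/c/ is a voiceless palatal stop. The preceding trigger /ŋ/ is voiced, so /c/ must become voiced as well.
The voiced palatal stop is [ɟ], so /c/ → [ɟ].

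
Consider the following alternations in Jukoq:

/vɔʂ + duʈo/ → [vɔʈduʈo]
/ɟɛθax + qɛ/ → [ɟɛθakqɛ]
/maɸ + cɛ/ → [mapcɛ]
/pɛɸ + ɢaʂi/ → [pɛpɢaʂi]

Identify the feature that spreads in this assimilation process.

Underlying /ʂ/ is realised as [ʈ] next to /d/; /d/ itself does not change.
/ʂ/ is a fricative while /d/ is a stop; the output [ʈ] is a stop, matching the trigger — so the feature that spreads is manner.
The same holds elsewhere in the data: /x/ → [k] before /q/ (fricative → stop, matching a stop); /ɸ/ → [p] before /c/ (fricative → stop, matching a stop); /ɸ/ → [p] before /ɢ/ (fricative → stop, matching a stop) — only manner changes, and always toward the following segment.

manner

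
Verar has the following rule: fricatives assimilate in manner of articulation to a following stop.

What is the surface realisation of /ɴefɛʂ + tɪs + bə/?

[ɴefɛʈtɪtbə]

The rule targets /ʂ/ (voiceless retroflex fricative), which sits before the trigger /t/ (stop).
Changing only its manner to stop gives [ʈ] — the voiceless retroflex stop.
At the second juncture, /s/ likewise becomes [t] adjacent to /b/.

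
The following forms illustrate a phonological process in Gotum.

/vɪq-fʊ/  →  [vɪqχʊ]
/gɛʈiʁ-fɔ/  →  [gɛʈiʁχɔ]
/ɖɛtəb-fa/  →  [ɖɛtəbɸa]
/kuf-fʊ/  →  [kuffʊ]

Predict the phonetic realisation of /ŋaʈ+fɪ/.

The data show progressive place assimilation: /f/ → [χ] after /q/; /f/ → [χ] after /ʁ/; /f/ → [ɸ] after /b/. In each pair only place changes, matching the preceding consonant, while manner and voice stay constant.
Nothing changes in [kuffʊ]: there the adjacent consonants already agree in place (/f/ and /f/ are both labiodental), so this form is consistent with the same rule.
The rule targets /f/ (voiceless labiodental fricative), which sits after the trigger /ʈ/ (retroflex).
A voiceless retroflex fricative is [ʂ], so the surface segment is [ʂ].

[ŋaʈʂɪ]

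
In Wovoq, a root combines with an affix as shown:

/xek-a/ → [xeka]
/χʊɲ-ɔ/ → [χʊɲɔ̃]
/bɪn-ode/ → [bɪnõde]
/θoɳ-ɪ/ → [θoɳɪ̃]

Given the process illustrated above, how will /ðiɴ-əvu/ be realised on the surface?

[ðiɴə̃vu]

The data show progressive nasality assimilation (vowel nasalisation): /ɔ/ → [ɔ̃] after /ɲ/; /o/ → [õ] after /n/; /ɪ/ → [ɪ̃] after /ɳ/ — a vowel is nasalised by an immediately preceding nasal consonant.
No change occurs in [xeka] because the vowel at the boundary is adjacent to an oral consonant, not a nasal (/a/ next to /k/).
/ə/ sits next to the nasal /ɴ/ and is therefore nasalised to [ə̃].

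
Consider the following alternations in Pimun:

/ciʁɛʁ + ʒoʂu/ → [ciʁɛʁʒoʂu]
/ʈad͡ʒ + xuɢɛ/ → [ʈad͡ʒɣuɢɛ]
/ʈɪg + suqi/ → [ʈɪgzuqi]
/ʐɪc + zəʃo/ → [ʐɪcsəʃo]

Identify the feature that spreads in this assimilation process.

voicing

Underlying /x/ is realised as [ɣ] next to /d͡ʒ/; /d͡ʒ/ itself does not change.
/x/ is voiceless while /d͡ʒ/ is voiced; the output [ɣ] is voiced, matching the trigger — so the feature that spreads is voicing.
Checking the remaining alternations: /s/ → [z] after /g/ (voiceless → voiced, matching voiced); /z/ → [s] after /c/ (voiced → voiceless, matching voiceless) — only voicing changes, and always toward the preceding segment.
No alternation appears in [ciʁɛʁʒoʂu]: there the adjacent consonants already agree in voicing (/ʒ/ and /ʁ/ are both voiced), so this form is consistent with the same rule.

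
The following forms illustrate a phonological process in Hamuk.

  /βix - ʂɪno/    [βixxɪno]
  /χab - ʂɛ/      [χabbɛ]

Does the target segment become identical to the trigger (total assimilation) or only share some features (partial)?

Underlying /ʂ/ is realised as [b] next to /b/; /b/ itself does not change.
The output [b] is identical to the trigger /b/ — every feature (place, manner, voicing) has been copied — so this is total assimilation.
The remaining alternation confirms this: /ʂ/ → [x] after /x/ — in each case the output is a copy of the preceding consonant.

total assimilation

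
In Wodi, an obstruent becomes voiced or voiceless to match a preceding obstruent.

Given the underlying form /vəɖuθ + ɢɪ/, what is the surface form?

[vəɖuθqɪ]

/ɢ/ is a voiced uvular stop. The preceding trigger /θ/ is voiceless, so /ɢ/ must become voiceless as well.
The voiceless uvular stop is [q], so /ɢ/ → [q].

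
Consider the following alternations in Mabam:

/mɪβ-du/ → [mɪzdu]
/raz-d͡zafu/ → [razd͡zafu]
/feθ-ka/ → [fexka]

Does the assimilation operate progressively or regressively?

regressive

Underlying /β/ is realised as [z] next to /d/; /d/ itself does not change.
/β/ is bilabial while /d/ is alveolar; the output [z] is alveolar, matching the trigger — so the feature that spreads is place.
Checking the remaining alternation: /θ/ → [x] before /k/ (dental → velar, matching velar) — only place changes, and always toward the following segment.
Nothing changes in [razd͡zafu]: there the adjacent consonants already agree in place (/z/ and /d͡z/ are both alveolar), so this form is consistent with the same rule.
Since the segment that changes precedes the conditioning segment, the assimilation is regressive.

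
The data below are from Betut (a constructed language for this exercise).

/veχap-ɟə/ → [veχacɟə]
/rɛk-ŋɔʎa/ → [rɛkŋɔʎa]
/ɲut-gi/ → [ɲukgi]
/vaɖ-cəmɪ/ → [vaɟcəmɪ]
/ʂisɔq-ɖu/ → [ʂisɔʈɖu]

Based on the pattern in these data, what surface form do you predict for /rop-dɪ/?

The data show regressive place assimilation: /p/ → [c] before /ɟ/; /t/ → [k] before /g/; /ɖ/ → [ɟ] before /c/; /q/ → [ʈ] before /ɖ/. In each pair only place changes, matching the following consonant, while manner and voice stay constant.
Nothing changes in [rɛkŋɔʎa]: there the adjacent consonants already agree in place (/k/ and /ŋ/ are both velar), so this form is consistent with the same rule.
The rule targets /p/ (voiceless bilabial stop), which sits before the trigger /d/ (alveolar).
Changing only its place to alveolar gives [t] — the voiceless alveolar stop.

[rotdɪ]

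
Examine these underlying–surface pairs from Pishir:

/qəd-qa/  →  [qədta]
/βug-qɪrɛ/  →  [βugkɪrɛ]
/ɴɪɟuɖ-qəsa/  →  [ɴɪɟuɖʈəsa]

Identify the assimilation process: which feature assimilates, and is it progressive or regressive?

Underlying /q/ is realised as [t] next to /d/; /d/ itself does not change.
The change uvular → alveolar matches the place of the preceding /d/, identifying this as place assimilation.
Manner and voice are unchanged, so the assimilation is partial, not total.
The same holds elsewhere in the data: /q/ → [k] after /g/ (uvular → velar, matching velar); /q/ → [ʈ] after /ɖ/ (uvular → retroflex, matching retroflex) — only place changes, and always toward the preceding segment.
The trigger is the preceding segment, so the direction is progressive (perseverative).

progressive place assimilation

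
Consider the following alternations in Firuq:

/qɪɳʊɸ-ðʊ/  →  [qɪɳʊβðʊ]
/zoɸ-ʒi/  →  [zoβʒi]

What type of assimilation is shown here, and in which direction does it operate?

Comparing underlying and surface forms, /ɸ/ → [β] is the alternation; the neighbouring /ð/ is constant.
/ɸ/ is voiceless while /ð/ is voiced; the output [β] is voiced, matching the trigger — so the feature that spreads is voicing.
Place and manner are unchanged, so the assimilation is partial, not total.
Checking the remaining alternation: /ɸ/ → [β] before /ʒ/ (voiceless → voiced, matching voiced) — only voicing changes, and always toward the following segment.
Since the segment that changes precedes the conditioning segment, the assimilation is regressive.

regressive voicing assimilation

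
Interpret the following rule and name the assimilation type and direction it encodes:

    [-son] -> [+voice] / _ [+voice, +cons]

regressive voicing assimilation

The target ([-son], obstruents) acquires [+voice] next to a voiced consonant ([+voice, +cons]) — it takes on the voicing of its neighbour, so the feature that spreads is voicing.
The conditioning segment sits to the right of the focus bar, meaning the trigger follows the segment that changes — regressive assimilation.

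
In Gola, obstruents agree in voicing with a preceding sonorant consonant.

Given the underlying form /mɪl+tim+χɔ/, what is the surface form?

[mɪldimʁɔ]

/t/ is a voiceless alveolar stop. The preceding trigger /l/ is voiced, so /t/ must become voiced as well.
A voiced alveolar stop is [d], so the surface segment is [d].
At the second juncture, /χ/ likewise becomes [ʁ] adjacent to /m/.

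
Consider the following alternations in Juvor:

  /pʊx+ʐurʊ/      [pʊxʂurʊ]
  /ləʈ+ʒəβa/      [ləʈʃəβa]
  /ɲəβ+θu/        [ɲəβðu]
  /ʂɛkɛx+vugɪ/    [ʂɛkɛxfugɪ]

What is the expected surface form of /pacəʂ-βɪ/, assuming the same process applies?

[pacəʂɸɪ]

The data show progressive voicing assimilation: /ʐ/ → [ʂ] after /x/; /ʒ/ → [ʃ] after /ʈ/; /θ/ → [ð] after /β/; /v/ → [f] after /x/. In each pair only voicing changes, matching the preceding consonant, while place and manner stay constant.
The rule targets /β/ (voiced bilabial fricative), which sits after the trigger /ʂ/ (voiceless).
The voiceless bilabial fricative is [ɸ], so /β/ → [ɸ].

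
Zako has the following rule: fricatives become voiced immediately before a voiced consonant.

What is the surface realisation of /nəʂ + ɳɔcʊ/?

/ʂ/ is a voiceless retroflex fricative. The following trigger /ɳ/ is voiced, so /ʂ/ must become voiced as well.
The voiced retroflex fricative is [ʐ], so /ʂ/ → [ʐ].

[nəʐɳɔcʊ]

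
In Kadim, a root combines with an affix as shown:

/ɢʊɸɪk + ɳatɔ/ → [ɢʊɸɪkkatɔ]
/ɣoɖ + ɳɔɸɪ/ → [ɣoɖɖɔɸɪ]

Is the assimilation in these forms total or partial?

Underlying /ɳ/ is realised as [k] next to /k/; /k/ itself does not change.
The output [k] is identical to the trigger /k/ — every feature (place, manner, voicing) has been copied — so this is total assimilation.
The remaining alternation confirms this: /ɳ/ → [ɖ] after /ɖ/ — in each case the output is a copy of the preceding consonant.

total assimilation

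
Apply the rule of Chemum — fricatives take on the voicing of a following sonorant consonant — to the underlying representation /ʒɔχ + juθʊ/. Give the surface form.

/χ/ is a voiceless uvular fricative. The following trigger /j/ is voiced, so /χ/ must become voiced as well.
Changing only its voicing to voiced gives [ʁ] — the voiced uvular fricative.

[ʒɔʁjuθʊ]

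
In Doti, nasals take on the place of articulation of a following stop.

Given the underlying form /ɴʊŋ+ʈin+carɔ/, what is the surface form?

The rule targets /ŋ/ (voiced velar nasal), which sits before the trigger /ʈ/ (retroflex).
The voiced retroflex nasal is [ɳ], so /ŋ/ → [ɳ].
At the second juncture, /n/ likewise becomes [ɲ] adjacent to /c/.

[ɴʊɳʈiɲcarɔ]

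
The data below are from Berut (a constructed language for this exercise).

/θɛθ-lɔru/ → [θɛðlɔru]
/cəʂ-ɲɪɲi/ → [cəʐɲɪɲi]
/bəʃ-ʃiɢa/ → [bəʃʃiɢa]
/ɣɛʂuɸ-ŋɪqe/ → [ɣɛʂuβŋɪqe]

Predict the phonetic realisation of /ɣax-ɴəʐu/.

[ɣaɣɴəʐu]

The data show regressive voicing assimilation: /θ/ → [ð] before /l/; /ʂ/ → [ʐ] before /ɲ/; /ɸ/ → [β] before /ŋ/. In each pair only voicing changes, matching the following consonant, while place and manner stay constant.
No alternation appears in [bəʃʃiɢa]: there the adjacent consonants already agree in voicing (/ʃ/ and /ʃ/ are both voiceless), so this form is consistent with the same rule.
/x/ is a voiceless velar fricative. The following trigger /ɴ/ is voiced, so /x/ must become voiced as well.
A voiced velar fricative is [ɣ], so the surface segment is [ɣ].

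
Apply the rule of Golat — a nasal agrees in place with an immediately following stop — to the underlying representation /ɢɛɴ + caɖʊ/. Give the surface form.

/ɴ/ is a voiced uvular nasal. The following trigger /c/ is palatal, so /ɴ/ must become palatal as well.
Changing only its place to palatal gives [ɲ] — the voiced palatal nasal.

[ɢɛɲcaɖʊ]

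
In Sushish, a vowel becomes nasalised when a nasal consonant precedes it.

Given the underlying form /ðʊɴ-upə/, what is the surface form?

[ðʊɴũpə]

/u/ sits next to the nasal /ɴ/ and is therefore nasalised to [ũ].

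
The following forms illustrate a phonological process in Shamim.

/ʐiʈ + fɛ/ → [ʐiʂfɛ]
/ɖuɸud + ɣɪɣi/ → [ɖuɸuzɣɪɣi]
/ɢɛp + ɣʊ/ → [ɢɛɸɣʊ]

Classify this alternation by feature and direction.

Comparing underlying and surface forms, /ʈ/ → [ʂ] is the alternation; the neighbouring /f/ is constant.
/ʈ/ is a stop while /f/ is a fricative; the output [ʂ] is a fricative, matching the trigger — so the feature that spreads is manner.
Place and voice are unchanged, so the assimilation is partial, not total.
The same holds elsewhere in the data: /d/ → [z] before /ɣ/ (stop → fricative, matching a fricative); /p/ → [ɸ] before /ɣ/ (stop → fricative, matching a fricative) — only manner changes, and always toward the following segment.
The trigger is the following segment, so the direction is regressive (anticipatory).

regressive manner assimilation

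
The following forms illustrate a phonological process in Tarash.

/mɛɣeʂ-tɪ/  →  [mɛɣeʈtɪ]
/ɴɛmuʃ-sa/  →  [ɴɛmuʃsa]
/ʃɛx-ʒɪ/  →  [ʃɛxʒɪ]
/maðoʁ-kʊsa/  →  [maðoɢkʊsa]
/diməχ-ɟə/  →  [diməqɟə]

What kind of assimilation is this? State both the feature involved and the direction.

Comparing underlying and surface forms, /ʂ/ → [ʈ] is the alternation; the neighbouring /t/ is constant.
/ʂ/ is a fricative while /t/ is a stop; the output [ʈ] is a stop, matching the trigger — so the feature that spreads is manner.
Place and voice are unchanged, so the assimilation is partial, not total.
The other alternating forms pattern the same way: /ʁ/ → [ɢ] before /k/ (fricative → stop, matching a stop); /χ/ → [q] before /ɟ/ (fricative → stop, matching a stop) — only manner changes, and always toward the following segment.
No alternation appears in [ɴɛmuʃsa], [ʃɛxʒɪ]: there the adjacent consonants already agree in manner (/ʃ/ and /s/ are both fricatives; /x/ and /ʒ/ are both fricatives), so these forms are consistent with the same rule.
Since the segment that changes precedes the conditioning segment, the assimilation is regressive.

regressive manner assimilation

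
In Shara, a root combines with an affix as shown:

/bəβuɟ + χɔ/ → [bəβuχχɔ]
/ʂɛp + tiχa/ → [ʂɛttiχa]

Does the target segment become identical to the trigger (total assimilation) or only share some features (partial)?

Underlying /ɟ/ is realised as [χ] next to /χ/; /χ/ itself does not change.
The output [χ] is identical to the trigger /χ/ — every feature (place, manner, voicing) has been copied — so this is total assimilation.
The remaining alternation confirms this: /p/ → [t] before /t/ — in each case the output is a copy of the following consonant.

total assimilation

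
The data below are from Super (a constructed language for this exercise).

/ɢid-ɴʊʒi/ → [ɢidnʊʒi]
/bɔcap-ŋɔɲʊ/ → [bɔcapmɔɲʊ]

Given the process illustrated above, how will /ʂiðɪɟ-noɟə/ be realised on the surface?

[ʂiðɪɟɲoɟə]

The data show progressive place assimilation: /ɴ/ → [n] after /d/; /ŋ/ → [m] after /p/. In each pair only place changes, matching the preceding consonant, while manner and voice stay constant.
The rule targets /n/ (voiced alveolar nasal), which sits after the trigger /ɟ/ (palatal).
Changing only its place to palatal gives [ɲ] — the voiced palatal nasal.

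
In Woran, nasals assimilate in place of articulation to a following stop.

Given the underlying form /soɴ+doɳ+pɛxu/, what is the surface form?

The rule targets /ɴ/ (voiced uvular nasal), which sits before the trigger /d/ (alveolar).
A voiced alveolar nasal is [n], so the surface segment is [n].
At the second juncture, /ɳ/ likewise becomes [m] adjacent to /p/.

[sondompɛxu]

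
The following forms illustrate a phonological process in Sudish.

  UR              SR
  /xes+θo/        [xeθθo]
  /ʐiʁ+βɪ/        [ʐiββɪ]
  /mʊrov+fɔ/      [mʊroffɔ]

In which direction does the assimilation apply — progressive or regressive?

Underlying /s/ is realised as [θ] next to /θ/; /θ/ itself does not change.
The output [θ] is identical to the trigger /θ/ — every feature (place, manner, voicing) has been copied — so this is total assimilation.
The remaining alternations confirm this: /ʁ/ → [β] before /β/; /v/ → [f] before /f/ — in each case the output is a copy of the following consonant.
The trigger is the following segment, so the direction is regressive (anticipatory).

regressive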